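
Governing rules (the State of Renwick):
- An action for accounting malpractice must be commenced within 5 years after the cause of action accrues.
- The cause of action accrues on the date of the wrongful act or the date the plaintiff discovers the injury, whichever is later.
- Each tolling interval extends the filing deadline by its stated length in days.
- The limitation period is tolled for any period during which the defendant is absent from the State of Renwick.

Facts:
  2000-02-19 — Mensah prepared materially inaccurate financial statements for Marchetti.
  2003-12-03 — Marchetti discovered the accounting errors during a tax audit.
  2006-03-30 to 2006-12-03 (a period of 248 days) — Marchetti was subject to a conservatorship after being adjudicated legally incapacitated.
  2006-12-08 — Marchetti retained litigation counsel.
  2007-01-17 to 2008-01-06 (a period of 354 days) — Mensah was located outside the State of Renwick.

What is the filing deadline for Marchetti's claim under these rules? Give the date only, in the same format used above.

2009-11-22

Because discovery on 2003-12-03 post-dates the 2000-02-19 act, accrual under the later-of rule falls on 2003-12-03.
The untolled deadline — 5 years after 2003-12-03 — is 2008-12-03.
Because the defendant's absence from the jurisdiction ran from 2007-01-17 to 2008-01-06, the deadline is extended by 354 days to 2009-11-22.
Although the plaintiff's incapacity ran from 2006-03-30 to 2006-12-03, the stated rules do not make that a tolling event, so it is disregarded.
Nothing else in the chronology tolls or restarts the period.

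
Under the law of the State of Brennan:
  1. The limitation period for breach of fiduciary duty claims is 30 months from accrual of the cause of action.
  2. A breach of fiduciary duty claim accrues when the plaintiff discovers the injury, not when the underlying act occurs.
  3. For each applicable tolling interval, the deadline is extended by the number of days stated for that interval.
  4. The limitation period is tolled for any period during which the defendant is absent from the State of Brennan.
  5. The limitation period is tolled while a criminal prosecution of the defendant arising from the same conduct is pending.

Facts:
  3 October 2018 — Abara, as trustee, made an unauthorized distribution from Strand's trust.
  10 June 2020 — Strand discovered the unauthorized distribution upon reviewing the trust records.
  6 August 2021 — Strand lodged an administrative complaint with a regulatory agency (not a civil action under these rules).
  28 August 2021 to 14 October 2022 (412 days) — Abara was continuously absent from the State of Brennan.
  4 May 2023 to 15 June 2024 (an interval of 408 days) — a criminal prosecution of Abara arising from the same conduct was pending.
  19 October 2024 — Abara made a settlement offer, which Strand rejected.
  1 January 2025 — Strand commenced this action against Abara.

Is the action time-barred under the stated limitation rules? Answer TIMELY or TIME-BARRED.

Accrual is tied to discovery, so the period began on 10 June 2020 rather than on 3 October 2018 when the act occurred.
30 months from 10 June 2020 is 10 December 2022.
The defendant's absence from the jurisdiction from 28 August 2021 to 14 October 2022 tolled the period for 412 days, extending the deadline to 26 January 2024.
The period was tolled for 408 days by the pending criminal prosecution (4 May 2023 to 15 June 2024), pushing the deadline to 9 March 2025.
The other events in the timeline have no effect on the limitation period under the stated rules.
Filing on 1 January 2025 beat the 9 March 2025 deadline — the action is timely.

TIMELY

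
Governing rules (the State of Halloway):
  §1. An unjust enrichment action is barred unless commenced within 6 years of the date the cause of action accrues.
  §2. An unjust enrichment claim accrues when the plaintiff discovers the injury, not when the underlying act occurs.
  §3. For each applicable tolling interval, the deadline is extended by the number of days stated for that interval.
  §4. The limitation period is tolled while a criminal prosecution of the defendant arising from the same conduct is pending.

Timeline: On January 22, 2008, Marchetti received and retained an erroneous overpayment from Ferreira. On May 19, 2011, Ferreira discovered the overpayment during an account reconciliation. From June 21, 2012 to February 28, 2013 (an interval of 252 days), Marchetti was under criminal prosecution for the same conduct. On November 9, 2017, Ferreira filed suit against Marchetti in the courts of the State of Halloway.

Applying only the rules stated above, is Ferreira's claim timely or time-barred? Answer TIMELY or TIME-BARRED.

TIMELY

The claim did not accrue until Ferreira discovered the injury on May 19, 2011; the January 22, 2008 act date does not start the clock under the stated rule.
Adding the 6 years base period to May 19, 2011 gives a deadline of May 19, 2017, before any tolling.
The pending criminal prosecution from June 21, 2012 to February 28, 2013 tolled the period for 252 days, extending the deadline to January 26, 2018.
Filing on November 9, 2017 beat the January 26, 2018 deadline — the action is timely.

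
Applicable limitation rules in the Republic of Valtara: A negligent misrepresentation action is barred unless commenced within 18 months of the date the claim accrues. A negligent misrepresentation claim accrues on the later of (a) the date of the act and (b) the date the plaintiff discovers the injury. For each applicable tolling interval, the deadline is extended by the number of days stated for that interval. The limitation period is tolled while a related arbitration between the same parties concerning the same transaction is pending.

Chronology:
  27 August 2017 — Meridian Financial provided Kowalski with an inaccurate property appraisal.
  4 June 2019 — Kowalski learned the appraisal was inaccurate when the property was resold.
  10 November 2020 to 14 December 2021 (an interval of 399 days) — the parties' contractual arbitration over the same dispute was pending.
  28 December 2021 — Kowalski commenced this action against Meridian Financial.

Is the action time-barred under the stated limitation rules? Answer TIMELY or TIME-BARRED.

The claim accrued on 4 June 2019 — the later of the 27 August 2017 act and the 4 June 2019 discovery.
Adding the 18 months base period to 4 June 2019 gives a deadline of 4 December 2020, before any tolling.
The pending related arbitration from 10 November 2020 to 14 December 2021 tolled the period for 399 days, extending the deadline to 7 January 2022.
Kowalski filed on 28 December 2021, before the 7 January 2022 deadline, so the action is timely.

TIMELY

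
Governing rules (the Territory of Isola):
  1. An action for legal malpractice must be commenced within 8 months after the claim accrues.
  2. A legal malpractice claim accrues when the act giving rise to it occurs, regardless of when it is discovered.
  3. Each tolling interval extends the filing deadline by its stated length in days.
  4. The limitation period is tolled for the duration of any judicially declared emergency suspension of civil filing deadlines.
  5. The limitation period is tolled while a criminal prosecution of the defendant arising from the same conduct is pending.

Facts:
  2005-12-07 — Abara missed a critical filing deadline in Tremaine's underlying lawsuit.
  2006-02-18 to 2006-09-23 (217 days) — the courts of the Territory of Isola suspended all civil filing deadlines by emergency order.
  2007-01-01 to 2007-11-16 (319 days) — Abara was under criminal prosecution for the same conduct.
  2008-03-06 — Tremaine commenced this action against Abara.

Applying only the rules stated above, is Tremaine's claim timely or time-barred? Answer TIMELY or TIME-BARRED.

The claim accrued on 2005-12-07, the date of the act.
Adding the 8 months base period to 2005-12-07 gives a deadline of 2006-08-07, before any tolling.
Because the emergency suspension of filing deadlines ran from 2006-02-18 to 2006-09-23, the deadline is extended by 217 days to 2007-03-12.
The pending criminal prosecution from 2007-01-01 to 2007-11-16 tolled the period for 319 days, extending the deadline to 2008-01-25.
Tremaine filed on 2008-03-06, after the 2008-01-25 deadline, so the action is time-barred.

TIME-BARRED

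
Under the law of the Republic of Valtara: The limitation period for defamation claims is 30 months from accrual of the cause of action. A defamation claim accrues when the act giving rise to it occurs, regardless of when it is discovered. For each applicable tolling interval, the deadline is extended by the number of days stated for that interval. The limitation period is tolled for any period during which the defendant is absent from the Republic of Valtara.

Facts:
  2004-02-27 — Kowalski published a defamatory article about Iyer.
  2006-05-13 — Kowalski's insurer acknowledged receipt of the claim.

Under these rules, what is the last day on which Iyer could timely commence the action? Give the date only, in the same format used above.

The claim accrued on 2004-02-27, when the wrongful act occurred.
30 months from 2004-02-27 is 2006-08-27.
Nothing else in the chronology tolls or restarts the period.

2006-08-27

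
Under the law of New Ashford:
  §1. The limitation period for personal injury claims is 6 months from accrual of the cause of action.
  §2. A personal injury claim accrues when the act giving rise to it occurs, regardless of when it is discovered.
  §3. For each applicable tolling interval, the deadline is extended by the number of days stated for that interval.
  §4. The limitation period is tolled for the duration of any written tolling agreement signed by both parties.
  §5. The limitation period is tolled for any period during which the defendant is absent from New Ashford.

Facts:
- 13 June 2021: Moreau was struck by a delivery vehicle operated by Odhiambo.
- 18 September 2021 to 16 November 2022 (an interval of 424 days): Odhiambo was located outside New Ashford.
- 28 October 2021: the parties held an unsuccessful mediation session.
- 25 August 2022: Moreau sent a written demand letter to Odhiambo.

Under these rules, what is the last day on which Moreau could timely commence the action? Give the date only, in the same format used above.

The cause of action accrued on 13 June 2021, the date of the act.
Adding the 6 months base period to 13 June 2021 gives a deadline of 13 December 2021, before any tolling.
The period was tolled for 424 days by the defendant's absence from the jurisdiction (18 September 2021 to 16 November 2022), pushing the deadline to 10 February 2023.
Nothing else in the chronology tolls or restarts the period.

10 February 2023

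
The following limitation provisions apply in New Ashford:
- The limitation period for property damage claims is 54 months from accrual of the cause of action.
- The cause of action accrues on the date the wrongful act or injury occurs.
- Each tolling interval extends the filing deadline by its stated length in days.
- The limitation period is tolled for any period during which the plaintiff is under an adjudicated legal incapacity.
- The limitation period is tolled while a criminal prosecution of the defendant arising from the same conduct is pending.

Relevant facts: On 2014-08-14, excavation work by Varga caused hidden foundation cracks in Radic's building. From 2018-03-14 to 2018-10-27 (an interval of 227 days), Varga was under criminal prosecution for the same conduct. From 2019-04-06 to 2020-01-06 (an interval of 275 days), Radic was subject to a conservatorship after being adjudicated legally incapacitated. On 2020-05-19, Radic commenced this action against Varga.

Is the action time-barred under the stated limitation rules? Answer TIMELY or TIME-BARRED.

TIMELY

The cause of action accrued on 2014-08-14, the date of the act.
The untolled deadline — 54 months after 2014-08-14 — is 2019-02-14.
The pending criminal prosecution from 2018-03-14 to 2018-10-27 tolled the period for 227 days, extending the deadline to 2019-09-29.
Because the plaintiff's legal incapacity ran from 2019-04-06 to 2020-01-06, the deadline is extended by 275 days to 2020-06-30.
Radic filed on 2020-05-19, before the 2020-06-30 deadline, so the action is timely.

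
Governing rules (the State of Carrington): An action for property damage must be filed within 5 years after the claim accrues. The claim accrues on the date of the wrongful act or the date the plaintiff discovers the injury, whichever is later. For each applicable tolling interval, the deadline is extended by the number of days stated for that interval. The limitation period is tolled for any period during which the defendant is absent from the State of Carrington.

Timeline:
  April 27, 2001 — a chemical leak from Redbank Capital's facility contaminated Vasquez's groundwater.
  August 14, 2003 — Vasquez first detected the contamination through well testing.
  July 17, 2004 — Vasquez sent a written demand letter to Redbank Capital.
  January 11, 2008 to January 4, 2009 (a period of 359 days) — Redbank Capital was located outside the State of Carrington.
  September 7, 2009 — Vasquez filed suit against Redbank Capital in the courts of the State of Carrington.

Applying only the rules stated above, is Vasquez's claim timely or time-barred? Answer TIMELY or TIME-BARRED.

The claim accrued on August 14, 2003 — the later of the April 27, 2001 act and the August 14, 2003 discovery.
5 years from August 14, 2003 is August 14, 2008.
The defendant's absence from the jurisdiction from January 11, 2008 to January 4, 2009 tolled the period for 359 days, extending the deadline to August 8, 2009.
None of the other events listed affects the running of the period under the stated rules.
The September 7, 2009 filing falls after the August 8, 2009 deadline; the claim is time-barred.

TIME-BARRED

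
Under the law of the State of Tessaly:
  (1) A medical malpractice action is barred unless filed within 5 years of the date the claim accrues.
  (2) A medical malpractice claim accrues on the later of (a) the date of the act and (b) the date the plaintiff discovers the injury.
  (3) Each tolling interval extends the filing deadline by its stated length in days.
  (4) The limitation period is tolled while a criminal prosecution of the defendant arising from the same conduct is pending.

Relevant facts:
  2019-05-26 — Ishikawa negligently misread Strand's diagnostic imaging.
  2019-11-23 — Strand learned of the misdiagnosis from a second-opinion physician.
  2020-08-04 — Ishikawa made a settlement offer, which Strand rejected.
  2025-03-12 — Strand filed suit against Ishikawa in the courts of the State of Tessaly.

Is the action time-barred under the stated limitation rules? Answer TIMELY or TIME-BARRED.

The claim accrued on 2019-11-23 — the later of the 2019-05-26 act and the 2019-11-23 discovery.
Adding the 5 years base period to 2019-11-23 gives a deadline of 2024-11-23, before any tolling.
Nothing else in the chronology tolls or restarts the period.
Strand filed on 2025-03-12, after the 2024-11-23 deadline, so the action is time-barred.

TIME-BARRED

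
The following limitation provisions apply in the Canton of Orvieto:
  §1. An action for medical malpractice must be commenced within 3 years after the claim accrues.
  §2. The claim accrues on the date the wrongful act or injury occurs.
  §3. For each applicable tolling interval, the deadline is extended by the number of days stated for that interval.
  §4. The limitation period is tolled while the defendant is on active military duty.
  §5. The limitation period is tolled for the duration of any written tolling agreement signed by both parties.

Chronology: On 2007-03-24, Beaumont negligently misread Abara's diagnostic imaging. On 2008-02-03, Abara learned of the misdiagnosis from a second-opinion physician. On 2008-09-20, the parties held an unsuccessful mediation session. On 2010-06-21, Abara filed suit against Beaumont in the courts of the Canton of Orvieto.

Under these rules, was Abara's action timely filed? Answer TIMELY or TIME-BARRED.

The claim accrued on 2007-03-24, when the wrongful act occurred; under the stated occurrence rule the 2008-02-03 discovery does not delay accrual.
3 years from 2007-03-24 is 2010-03-24.
None of the other events listed affects the running of the period under the stated rules.
Filing on 2010-06-21 missed the 2010-03-24 deadline — the action is time-barred.

TIME-BARRED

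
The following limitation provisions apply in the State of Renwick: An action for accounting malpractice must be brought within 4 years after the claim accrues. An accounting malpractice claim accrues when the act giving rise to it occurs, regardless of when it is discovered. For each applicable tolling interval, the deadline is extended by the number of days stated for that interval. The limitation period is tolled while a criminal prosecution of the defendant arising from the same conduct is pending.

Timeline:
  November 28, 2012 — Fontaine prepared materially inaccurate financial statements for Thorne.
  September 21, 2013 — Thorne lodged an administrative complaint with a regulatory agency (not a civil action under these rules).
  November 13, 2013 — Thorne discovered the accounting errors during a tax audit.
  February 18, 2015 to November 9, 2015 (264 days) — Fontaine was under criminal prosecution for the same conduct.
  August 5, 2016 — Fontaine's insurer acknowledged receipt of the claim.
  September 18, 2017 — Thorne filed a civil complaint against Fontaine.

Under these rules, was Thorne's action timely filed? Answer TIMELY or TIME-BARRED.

Accrual is governed by the date of the act, so the period began to run on November 28, 2012; the later discovery on November 13, 2013 is irrelevant under the stated rule.
The untolled deadline — 4 years after November 28, 2012 — is November 28, 2016.
The period was tolled for 264 days by the pending criminal prosecution (February 18, 2015 to November 9, 2015), pushing the deadline to August 19, 2017.
None of the other events listed affects the running of the period under the stated rules.
Thorne filed on September 18, 2017, after the August 19, 2017 deadline, so the action is time-barred.

TIME-BARRED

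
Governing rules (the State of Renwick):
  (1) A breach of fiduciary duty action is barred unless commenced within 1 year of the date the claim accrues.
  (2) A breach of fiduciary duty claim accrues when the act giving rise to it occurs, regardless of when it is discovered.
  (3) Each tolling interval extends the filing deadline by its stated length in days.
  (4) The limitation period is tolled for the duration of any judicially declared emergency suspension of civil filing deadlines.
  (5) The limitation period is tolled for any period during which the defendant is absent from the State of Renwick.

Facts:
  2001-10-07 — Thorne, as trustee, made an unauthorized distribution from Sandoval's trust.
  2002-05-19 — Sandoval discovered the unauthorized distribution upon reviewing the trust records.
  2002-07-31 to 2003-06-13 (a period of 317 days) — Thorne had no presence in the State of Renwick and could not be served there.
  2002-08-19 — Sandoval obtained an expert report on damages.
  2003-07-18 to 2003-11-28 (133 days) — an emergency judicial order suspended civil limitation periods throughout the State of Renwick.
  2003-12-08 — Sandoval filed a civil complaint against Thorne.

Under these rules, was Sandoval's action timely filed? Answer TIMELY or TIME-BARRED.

TIMELY

The claim accrued on 2001-10-07, when the wrongful act occurred; under the stated occurrence rule the 2002-05-19 discovery does not delay accrual.
1 year from 2001-10-07 is 2002-10-07.
The period was tolled for 317 days by the defendant's absence from the jurisdiction (2002-07-31 to 2003-06-13), pushing the deadline to 2003-08-20.
Because the emergency suspension of filing deadlines ran from 2003-07-18 to 2003-11-28, the deadline is extended by 133 days to 2003-12-31.
None of the other events listed affects the running of the period under the stated rules.
The 2003-12-08 filing precedes the 2003-12-31 deadline; the claim is timely.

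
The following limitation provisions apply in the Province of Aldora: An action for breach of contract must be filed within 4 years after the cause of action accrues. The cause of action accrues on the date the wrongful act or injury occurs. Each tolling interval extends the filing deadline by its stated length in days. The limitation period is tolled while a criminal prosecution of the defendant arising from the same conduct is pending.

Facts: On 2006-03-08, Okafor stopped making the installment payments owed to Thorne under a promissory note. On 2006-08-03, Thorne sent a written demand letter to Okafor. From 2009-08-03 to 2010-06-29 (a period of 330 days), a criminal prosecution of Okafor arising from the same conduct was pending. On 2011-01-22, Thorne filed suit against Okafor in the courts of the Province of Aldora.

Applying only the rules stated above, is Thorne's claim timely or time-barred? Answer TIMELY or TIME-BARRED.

TIMELY

The claim accrued on 2006-03-08, when the wrongful act occurred.
4 years from 2006-03-08 is 2010-03-08.
Because the pending criminal prosecution ran from 2009-08-03 to 2010-06-29, the deadline is extended by 330 days to 2011-02-01.
Nothing else in the chronology tolls or restarts the period.
Filing on 2011-01-22 beat the 2011-02-01 deadline — the action is timely.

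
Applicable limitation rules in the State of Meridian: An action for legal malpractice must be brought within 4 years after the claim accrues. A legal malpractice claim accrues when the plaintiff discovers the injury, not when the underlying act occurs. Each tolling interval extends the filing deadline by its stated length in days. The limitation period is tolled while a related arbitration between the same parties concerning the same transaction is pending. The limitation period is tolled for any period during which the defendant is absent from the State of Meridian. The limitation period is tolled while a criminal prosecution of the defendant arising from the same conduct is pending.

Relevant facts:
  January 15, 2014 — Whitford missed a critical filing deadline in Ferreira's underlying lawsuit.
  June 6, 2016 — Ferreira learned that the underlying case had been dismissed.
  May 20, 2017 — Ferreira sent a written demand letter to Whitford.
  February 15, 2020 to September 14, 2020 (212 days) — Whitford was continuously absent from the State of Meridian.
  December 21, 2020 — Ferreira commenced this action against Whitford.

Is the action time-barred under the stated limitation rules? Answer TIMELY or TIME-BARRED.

The claim did not accrue until Ferreira discovered the injury on June 6, 2016; the January 15, 2014 act date does not start the clock under the stated rule.
The untolled deadline — 4 years after June 6, 2016 — is June 6, 2020.
The period was tolled for 212 days by the defendant's absence from the jurisdiction (February 15, 2020 to September 14, 2020), pushing the deadline to January 4, 2021.
Nothing else in the chronology tolls or restarts the period.
Ferreira filed on December 21, 2020, before the January 4, 2021 deadline, so the action is timely.

TIMELY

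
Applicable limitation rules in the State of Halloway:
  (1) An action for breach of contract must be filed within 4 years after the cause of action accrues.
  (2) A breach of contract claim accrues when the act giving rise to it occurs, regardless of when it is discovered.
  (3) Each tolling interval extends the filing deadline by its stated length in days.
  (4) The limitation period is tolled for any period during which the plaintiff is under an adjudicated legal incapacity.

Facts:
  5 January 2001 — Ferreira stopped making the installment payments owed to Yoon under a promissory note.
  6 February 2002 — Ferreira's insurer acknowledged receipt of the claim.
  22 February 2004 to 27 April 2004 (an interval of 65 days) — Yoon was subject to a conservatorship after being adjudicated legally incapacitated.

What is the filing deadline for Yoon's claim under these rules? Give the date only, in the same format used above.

11 March 2005

The limitation period began to run on 5 January 2001.
Adding the 4 years base period to 5 January 2001 gives a deadline of 5 January 2005, before any tolling.
Because the plaintiff's legal incapacity ran from 22 February 2004 to 27 April 2004, the deadline is extended by 65 days to 11 March 2005.
Nothing else in the chronology tolls or restarts the period.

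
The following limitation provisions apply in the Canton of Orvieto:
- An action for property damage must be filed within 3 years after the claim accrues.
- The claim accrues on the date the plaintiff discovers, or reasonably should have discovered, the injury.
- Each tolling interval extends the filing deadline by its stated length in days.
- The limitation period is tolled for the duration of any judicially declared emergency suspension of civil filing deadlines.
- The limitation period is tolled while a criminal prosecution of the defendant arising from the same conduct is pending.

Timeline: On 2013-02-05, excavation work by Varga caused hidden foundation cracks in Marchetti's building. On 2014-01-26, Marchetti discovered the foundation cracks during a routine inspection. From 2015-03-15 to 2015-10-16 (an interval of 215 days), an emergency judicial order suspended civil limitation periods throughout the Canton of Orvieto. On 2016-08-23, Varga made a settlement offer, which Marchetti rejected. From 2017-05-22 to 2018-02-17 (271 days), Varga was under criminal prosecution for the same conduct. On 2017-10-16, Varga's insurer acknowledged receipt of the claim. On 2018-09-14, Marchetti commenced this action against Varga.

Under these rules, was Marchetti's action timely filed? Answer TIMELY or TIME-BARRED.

TIME-BARRED

Under the discovery rule, the claim accrued on 2014-01-26, when Marchetti discovered the injury — not on the 2013-02-05 date of the underlying act.
The untolled deadline — 3 years after 2014-01-26 — is 2017-01-26.
Because the emergency suspension of filing deadlines ran from 2015-03-15 to 2015-10-16, the deadline is extended by 215 days to 2017-08-29.
Because the pending criminal prosecution ran from 2017-05-22 to 2018-02-17, the deadline is extended by 271 days to 2018-05-27.
The other events in the timeline have no effect on the limitation period under the stated rules.
The 2018-09-14 filing falls after the 2018-05-27 deadline; the claim is time-barred.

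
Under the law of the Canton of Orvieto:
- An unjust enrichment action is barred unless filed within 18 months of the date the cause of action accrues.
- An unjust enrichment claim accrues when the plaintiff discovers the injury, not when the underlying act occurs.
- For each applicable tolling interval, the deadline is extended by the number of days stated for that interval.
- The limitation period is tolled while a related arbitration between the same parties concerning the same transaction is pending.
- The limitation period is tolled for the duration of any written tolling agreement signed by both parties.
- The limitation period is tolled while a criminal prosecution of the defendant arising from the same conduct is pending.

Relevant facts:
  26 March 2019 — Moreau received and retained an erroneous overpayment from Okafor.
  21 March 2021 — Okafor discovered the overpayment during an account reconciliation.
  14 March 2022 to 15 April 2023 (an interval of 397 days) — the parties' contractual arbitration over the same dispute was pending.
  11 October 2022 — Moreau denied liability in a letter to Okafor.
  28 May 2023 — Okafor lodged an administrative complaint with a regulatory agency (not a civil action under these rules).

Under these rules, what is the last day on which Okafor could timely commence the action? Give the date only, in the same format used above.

23 October 2023

Under the discovery rule, the claim accrued on 21 March 2021, when Okafor discovered the injury — not on the 26 March 2019 date of the underlying act.
The untolled deadline — 18 months after 21 March 2021 — is 21 September 2022.
The pending related arbitration from 14 March 2022 to 15 April 2023 tolled the period for 397 days, extending the deadline to 23 October 2023.
The other events in the timeline have no effect on the limitation period under the stated rules.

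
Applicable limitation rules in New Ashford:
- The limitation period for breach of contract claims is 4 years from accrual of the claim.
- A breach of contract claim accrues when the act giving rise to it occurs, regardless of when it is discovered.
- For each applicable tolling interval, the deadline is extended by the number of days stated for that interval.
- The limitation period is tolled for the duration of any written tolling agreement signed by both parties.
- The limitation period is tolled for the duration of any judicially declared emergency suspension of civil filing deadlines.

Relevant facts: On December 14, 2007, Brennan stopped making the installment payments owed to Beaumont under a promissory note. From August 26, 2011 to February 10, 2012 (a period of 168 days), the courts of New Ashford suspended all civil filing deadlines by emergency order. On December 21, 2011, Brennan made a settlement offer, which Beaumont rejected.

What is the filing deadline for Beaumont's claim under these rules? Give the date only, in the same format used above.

May 30, 2012

The claim accrued on December 14, 2007, the date of the act.
Adding the 4 years base period to December 14, 2007 gives a deadline of December 14, 2011, before any tolling.
Because the emergency suspension of filing deadlines ran from August 26, 2011 to February 10, 2012, the deadline is extended by 168 days to May 30, 2012.
The other events in the timeline have no effect on the limitation period under the stated rules.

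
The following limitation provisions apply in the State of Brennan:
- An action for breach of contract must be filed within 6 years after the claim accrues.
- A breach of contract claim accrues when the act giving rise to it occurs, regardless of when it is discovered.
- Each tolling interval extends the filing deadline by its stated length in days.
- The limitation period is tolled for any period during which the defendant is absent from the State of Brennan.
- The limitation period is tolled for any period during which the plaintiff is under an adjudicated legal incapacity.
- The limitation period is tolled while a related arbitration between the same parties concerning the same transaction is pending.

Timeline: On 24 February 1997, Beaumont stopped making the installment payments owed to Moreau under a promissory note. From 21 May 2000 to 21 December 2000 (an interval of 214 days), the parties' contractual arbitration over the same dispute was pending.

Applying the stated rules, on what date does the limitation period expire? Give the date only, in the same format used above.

26 September 2003

The limitation period began to run on 24 February 1997.
Adding the 6 years base period to 24 February 1997 gives a deadline of 24 February 2003, before any tolling.
The period was tolled for 214 days by the pending related arbitration (21 May 2000 to 21 December 2000), pushing the deadline to 26 September 2003.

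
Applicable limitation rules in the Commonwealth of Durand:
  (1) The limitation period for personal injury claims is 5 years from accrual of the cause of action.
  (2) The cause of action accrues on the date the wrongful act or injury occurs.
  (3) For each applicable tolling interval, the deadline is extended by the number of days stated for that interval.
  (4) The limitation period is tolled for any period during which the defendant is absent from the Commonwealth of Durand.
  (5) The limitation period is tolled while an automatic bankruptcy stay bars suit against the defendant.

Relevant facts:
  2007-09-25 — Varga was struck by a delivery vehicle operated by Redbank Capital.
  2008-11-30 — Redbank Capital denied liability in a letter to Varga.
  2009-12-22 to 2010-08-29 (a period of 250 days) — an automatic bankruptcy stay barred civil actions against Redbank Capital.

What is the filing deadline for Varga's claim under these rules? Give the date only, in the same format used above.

2013-06-02

The claim accrued on 2007-09-25, when the wrongful act occurred.
The untolled deadline — 5 years after 2007-09-25 — is 2012-09-25.
The automatic bankruptcy stay from 2009-12-22 to 2010-08-29 tolled the period for 250 days, extending the deadline to 2013-06-02.
The other events in the timeline have no effect on the limitation period under the stated rules.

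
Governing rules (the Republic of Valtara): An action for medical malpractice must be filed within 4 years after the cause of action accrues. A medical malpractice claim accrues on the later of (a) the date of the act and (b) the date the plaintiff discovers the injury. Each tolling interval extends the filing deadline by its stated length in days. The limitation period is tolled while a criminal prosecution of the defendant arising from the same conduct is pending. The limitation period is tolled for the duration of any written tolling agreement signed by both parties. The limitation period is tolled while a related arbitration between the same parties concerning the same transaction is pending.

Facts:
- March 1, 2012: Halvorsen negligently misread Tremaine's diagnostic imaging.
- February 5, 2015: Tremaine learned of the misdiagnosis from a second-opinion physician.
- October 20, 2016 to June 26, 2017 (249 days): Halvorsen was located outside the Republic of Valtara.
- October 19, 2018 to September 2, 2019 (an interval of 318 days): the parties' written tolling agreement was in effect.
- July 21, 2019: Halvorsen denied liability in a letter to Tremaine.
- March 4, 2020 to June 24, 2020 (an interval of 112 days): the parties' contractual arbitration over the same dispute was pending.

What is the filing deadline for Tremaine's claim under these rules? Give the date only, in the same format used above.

December 20, 2019

Because discovery on February 5, 2015 post-dates the March 1, 2012 act, accrual under the later-of rule falls on February 5, 2015.
The untolled deadline — 4 years after February 5, 2015 — is February 5, 2019.
The written tolling agreement from October 19, 2018 to September 2, 2019 tolled the period for 318 days, extending the deadline to December 20, 2019.
The pending related arbitration starting March 4, 2020 came too late — the period had run on December 20, 2019 — and so does not extend the deadline.
No stated provision tolls the period for the defendant's absence, so the interval from October 20, 2016 to June 26, 2017 has no effect on the deadline.
Nothing else in the chronology tolls or restarts the period.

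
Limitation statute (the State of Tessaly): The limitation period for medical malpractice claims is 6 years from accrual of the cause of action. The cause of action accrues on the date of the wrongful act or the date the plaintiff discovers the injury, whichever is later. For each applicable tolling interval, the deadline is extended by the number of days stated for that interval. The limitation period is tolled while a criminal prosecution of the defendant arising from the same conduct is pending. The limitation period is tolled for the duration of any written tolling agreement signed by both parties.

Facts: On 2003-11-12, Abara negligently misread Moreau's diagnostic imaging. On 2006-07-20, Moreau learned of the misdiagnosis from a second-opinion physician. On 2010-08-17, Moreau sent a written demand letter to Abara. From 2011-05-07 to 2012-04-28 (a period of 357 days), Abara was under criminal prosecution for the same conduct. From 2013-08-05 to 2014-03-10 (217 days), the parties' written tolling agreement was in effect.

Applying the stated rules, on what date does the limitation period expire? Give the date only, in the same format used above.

The claim accrued on 2006-07-20 — the later of the 2003-11-12 act and the 2006-07-20 discovery.
Adding the 6 years base period to 2006-07-20 gives a deadline of 2012-07-20, before any tolling.
The period was tolled for 357 days by the pending criminal prosecution (2011-05-07 to 2012-04-28), pushing the deadline to 2013-07-12.
The written tolling agreement starting 2013-08-05 came too late — the period had run on 2013-07-12 — and so does not extend the deadline.
Nothing else in the chronology tolls or restarts the period.

2013-07-12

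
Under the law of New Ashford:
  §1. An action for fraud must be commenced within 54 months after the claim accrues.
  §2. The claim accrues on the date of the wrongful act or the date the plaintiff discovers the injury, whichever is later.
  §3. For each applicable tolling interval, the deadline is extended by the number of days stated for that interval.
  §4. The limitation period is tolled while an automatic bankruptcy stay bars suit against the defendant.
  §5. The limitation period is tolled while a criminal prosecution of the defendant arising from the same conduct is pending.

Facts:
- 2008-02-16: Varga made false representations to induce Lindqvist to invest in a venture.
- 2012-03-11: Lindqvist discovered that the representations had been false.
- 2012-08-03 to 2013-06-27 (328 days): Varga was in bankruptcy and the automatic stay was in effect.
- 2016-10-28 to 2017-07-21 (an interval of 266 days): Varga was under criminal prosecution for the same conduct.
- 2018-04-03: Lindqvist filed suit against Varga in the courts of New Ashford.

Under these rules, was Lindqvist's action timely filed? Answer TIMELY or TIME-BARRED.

The claim accrued on 2012-03-11 — the later of the 2008-02-16 act and the 2012-03-11 discovery.
54 months from 2012-03-11 is 2016-09-11.
The automatic bankruptcy stay from 2012-08-03 to 2013-06-27 tolled the period for 328 days, extending the deadline to 2017-08-05.
The pending criminal prosecution from 2016-10-28 to 2017-07-21 tolled the period for 266 days, extending the deadline to 2018-04-28.
Lindqvist filed on 2018-04-03, before the 2018-04-28 deadline, so the action is timely.

TIMELY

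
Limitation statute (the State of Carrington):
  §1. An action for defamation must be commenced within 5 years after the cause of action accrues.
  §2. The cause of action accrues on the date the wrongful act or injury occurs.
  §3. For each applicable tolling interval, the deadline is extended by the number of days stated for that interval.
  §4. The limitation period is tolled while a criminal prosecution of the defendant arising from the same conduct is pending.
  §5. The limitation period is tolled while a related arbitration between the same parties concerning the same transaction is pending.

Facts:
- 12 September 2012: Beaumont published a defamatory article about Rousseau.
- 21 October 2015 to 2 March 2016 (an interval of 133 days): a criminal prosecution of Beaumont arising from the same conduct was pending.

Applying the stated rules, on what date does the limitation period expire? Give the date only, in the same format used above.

23 January 2018

The limitation period began to run on 12 September 2012.
The untolled deadline — 5 years after 12 September 2012 — is 12 September 2017.
Because the pending criminal prosecution ran from 21 October 2015 to 2 March 2016, the deadline is extended by 133 days to 23 January 2018.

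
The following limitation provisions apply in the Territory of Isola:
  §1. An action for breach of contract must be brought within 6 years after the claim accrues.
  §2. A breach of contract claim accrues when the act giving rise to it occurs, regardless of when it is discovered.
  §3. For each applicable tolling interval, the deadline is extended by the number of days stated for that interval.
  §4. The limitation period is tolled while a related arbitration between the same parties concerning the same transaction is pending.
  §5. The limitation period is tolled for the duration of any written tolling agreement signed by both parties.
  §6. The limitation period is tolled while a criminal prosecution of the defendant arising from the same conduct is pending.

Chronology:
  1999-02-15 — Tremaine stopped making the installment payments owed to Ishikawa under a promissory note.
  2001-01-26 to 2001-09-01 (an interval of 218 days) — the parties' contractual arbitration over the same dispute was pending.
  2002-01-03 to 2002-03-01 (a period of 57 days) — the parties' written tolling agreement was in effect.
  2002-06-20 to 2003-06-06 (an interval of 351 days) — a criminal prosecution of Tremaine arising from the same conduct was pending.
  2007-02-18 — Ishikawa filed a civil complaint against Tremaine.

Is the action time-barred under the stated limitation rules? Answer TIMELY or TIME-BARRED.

TIME-BARRED

The claim accrued on 1999-02-15, the date of the act.
6 years from 1999-02-15 is 2005-02-15.
The period was tolled for 218 days by the pending related arbitration (2001-01-26 to 2001-09-01), pushing the deadline to 2005-09-21.
Because the written tolling agreement ran from 2002-01-03 to 2002-03-01, the deadline is extended by 57 days to 2005-11-17.
The period was tolled for 351 days by the pending criminal prosecution (2002-06-20 to 2003-06-06), pushing the deadline to 2006-11-03.
The 2007-02-18 filing falls after the 2006-11-03 deadline; the claim is time-barred.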